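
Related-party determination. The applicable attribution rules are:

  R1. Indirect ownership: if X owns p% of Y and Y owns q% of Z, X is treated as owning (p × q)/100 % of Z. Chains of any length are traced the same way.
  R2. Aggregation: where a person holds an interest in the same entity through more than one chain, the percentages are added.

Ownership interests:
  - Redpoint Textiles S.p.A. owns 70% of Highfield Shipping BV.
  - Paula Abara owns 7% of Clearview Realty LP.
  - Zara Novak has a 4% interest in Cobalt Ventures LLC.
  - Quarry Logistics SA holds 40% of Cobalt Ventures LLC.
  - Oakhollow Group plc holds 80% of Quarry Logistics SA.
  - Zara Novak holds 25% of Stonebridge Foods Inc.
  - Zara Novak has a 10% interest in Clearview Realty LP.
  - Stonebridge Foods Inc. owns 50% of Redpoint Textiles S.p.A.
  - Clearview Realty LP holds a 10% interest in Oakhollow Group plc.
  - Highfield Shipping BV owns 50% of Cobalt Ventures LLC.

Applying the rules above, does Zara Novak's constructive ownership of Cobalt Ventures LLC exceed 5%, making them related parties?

Yes

Chain via Stonebridge Foods Inc. → Redpoint Textiles S.p.A. → Highfield Shipping BV (R1): 25% × 50% × 70% × 50% = 4.375% of Cobalt Ventures LLC.
Chain via Clearview Realty LP → Oakhollow Group plc → Quarry Logistics SA (R1): 10% × 10% × 80% × 40% = 0.32% of Cobalt Ventures LLC.
Direct interest in Cobalt Ventures LLC: 4%.
Aggregating (R2): 4.375% + 0.32% + 4% = 8.695%.
8.695% exceeds the 5% threshold, so Zara is a related party to Cobalt Ventures LLC.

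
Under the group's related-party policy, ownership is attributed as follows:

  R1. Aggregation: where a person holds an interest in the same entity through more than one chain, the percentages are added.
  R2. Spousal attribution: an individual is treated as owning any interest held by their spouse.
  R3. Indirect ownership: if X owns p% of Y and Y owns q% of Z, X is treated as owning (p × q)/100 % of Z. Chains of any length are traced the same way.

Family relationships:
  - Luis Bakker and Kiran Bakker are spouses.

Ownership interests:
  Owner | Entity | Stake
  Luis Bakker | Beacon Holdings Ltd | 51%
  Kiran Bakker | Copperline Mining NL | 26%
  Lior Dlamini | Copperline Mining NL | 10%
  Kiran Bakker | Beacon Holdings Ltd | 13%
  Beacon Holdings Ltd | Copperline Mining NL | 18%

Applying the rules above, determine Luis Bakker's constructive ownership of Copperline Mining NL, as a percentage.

37.52%

By spousal attribution (R2), Luis Bakker is treated as also owning Kiran Bakker's interest in Beacon Holdings Ltd, giving 51% + 13% = 64%.
By spousal attribution (R2), Luis Bakker is treated as owning Kiran Bakker's 26% interest in Copperline Mining NL.
Chain via Beacon Holdings Ltd (R3): 64% × 18% = 11.52% of Copperline Mining NL.
Direct interest in Copperline Mining NL: 26%.
Aggregating (R1): 11.52% + 26% = 37.52%.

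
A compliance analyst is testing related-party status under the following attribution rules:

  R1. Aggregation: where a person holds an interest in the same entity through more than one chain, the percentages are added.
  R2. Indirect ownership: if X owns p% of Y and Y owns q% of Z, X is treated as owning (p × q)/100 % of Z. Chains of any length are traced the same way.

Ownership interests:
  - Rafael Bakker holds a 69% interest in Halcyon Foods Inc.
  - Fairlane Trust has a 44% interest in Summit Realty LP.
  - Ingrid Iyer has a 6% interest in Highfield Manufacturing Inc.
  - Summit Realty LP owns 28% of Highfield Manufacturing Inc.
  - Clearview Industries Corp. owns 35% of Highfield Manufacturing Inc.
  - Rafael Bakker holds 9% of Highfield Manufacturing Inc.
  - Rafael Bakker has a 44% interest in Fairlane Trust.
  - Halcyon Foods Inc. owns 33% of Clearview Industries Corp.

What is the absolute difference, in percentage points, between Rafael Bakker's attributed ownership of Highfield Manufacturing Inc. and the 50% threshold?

Chain via Halcyon Foods Inc. → Clearview Industries Corp. (R2): 69% × 33% × 35% = 7.9695% of Highfield Manufacturing Inc.
Chain via Fairlane Trust → Summit Realty LP (R2): 44% × 44% × 28% = 5.4208% of Highfield Manufacturing Inc.
Direct interest in Highfield Manufacturing Inc: 9%.
Aggregating (R1): 7.9695% + 5.4208% + 9% = 22.3903%.
22.3903% falls short of the 50% threshold by 27.6097 percentage points.

27.6097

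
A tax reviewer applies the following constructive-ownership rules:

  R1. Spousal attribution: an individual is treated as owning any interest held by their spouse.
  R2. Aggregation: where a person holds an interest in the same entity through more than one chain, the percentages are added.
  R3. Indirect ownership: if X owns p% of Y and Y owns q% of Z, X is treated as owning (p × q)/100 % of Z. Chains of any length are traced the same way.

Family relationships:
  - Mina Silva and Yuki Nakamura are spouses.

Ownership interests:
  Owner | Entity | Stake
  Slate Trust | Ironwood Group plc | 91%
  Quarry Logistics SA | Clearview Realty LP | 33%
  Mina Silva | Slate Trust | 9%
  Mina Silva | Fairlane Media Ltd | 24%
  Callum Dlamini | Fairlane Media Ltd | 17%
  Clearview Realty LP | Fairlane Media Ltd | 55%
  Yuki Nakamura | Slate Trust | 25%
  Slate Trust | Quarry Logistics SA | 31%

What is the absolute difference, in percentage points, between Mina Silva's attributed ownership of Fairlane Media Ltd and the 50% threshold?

By spousal attribution (R1), Mina Silva is treated as also owning Yuki Nakamura's interest in Slate Trust, giving 9% + 25% = 34%.
Chain via Slate Trust → Quarry Logistics SA → Clearview Realty LP (R3): 34% × 31% × 33% × 55% = 1.91301% of Fairlane Media Ltd.
Direct interest in Fairlane Media Ltd: 24%.
Aggregating (R2): 1.91301% + 24% = 25.91301%.
25.91301% falls short of the 50% threshold by 24.08699 percentage points.

24.08699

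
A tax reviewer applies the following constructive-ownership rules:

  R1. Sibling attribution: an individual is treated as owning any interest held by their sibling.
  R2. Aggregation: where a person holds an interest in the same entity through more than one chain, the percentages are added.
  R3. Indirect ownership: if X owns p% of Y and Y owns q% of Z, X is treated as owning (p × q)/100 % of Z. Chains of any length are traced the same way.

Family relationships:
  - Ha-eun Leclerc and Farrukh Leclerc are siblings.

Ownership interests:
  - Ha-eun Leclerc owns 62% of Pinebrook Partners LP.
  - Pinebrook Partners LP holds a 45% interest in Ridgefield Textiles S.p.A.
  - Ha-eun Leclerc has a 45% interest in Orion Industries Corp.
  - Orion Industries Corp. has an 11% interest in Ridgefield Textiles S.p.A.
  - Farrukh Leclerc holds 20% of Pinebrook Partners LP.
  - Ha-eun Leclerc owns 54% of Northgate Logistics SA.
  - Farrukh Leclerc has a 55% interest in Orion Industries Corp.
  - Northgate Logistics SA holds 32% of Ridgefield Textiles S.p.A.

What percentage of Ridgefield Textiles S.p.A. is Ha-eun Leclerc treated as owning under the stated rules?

By sibling attribution (R1), Ha-eun Leclerc is treated as also owning Farrukh Leclerc's interest in Pinebrook Partners LP, giving 62% + 20% = 82%.
By sibling attribution (R1), Ha-eun Leclerc is treated as also owning Farrukh Leclerc's interest in Orion Industries Corp, giving 45% + 55% = 100%.
Chain via Pinebrook Partners LP (R3): 82% × 45% = 36.9% of Ridgefield Textiles S.p.A.
Chain via Northgate Logistics SA (R3): 54% × 32% = 17.28% of Ridgefield Textiles S.p.A.
Chain via Orion Industries Corp. (R3): 100% × 11% = 11% of Ridgefield Textiles S.p.A.
Aggregating (R2): 36.9% + 17.28% + 11% = 65.18%.

65.18%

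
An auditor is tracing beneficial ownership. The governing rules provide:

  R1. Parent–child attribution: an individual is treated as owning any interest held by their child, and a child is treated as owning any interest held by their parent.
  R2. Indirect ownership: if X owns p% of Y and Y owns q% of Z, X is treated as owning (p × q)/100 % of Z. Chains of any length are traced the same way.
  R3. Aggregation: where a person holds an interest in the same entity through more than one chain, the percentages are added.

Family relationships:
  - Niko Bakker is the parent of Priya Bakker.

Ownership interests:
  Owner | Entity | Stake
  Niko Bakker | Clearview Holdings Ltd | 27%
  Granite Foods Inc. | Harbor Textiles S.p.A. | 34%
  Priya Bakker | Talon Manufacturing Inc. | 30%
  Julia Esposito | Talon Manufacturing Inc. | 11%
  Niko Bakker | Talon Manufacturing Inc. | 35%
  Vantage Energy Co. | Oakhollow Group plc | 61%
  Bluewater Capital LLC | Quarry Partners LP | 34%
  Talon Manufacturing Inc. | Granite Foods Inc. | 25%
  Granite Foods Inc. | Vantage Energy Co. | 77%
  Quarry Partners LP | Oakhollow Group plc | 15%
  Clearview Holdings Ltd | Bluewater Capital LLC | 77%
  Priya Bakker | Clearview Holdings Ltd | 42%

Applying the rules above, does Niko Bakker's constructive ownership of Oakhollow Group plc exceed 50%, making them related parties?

No

By parent–child attribution (R1), Niko Bakker is treated as also owning Priya Bakker's interest in Clearview Holdings Ltd, giving 27% + 42% = 69%.
By parent–child attribution (R1), Niko Bakker is treated as also owning Priya Bakker's interest in Talon Manufacturing Inc, giving 35% + 30% = 65%.
Chain via Clearview Holdings Ltd → Bluewater Capital LLC → Quarry Partners LP (R2): 69% × 77% × 34% × 15% = 2.70963% of Oakhollow Group plc.
Chain via Talon Manufacturing Inc. → Granite Foods Inc. → Vantage Energy Co. (R2): 65% × 25% × 77% × 61% = 7.632625% of Oakhollow Group plc.
Aggregating (R3): 2.70963% + 7.632625% = 10.342255%.
10.342255% does not exceed the 50% threshold, so Niko is not a related party to Oakhollow Group plc.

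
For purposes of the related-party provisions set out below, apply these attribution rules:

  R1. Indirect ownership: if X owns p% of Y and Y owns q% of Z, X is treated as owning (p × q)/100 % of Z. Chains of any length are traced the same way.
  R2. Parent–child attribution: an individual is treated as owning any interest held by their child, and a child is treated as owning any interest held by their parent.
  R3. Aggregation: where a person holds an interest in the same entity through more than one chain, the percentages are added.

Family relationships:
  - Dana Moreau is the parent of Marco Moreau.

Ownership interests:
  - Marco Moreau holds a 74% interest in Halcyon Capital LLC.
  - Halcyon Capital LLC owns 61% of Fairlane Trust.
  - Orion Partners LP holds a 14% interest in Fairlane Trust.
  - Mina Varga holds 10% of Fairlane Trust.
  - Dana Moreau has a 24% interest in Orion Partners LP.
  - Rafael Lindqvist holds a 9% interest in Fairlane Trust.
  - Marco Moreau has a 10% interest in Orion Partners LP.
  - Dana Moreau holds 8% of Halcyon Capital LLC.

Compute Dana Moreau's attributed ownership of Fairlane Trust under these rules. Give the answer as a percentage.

By parent–child attribution (R2), Dana Moreau is treated as also owning Marco Moreau's interest in Halcyon Capital LLC, giving 8% + 74% = 82%.
By parent–child attribution (R2), Dana Moreau is treated as also owning Marco Moreau's interest in Orion Partners LP, giving 24% + 10% = 34%.
Chain via Halcyon Capital LLC (R1): 82% × 61% = 50.02% of Fairlane Trust.
Chain via Orion Partners LP (R1): 34% × 14% = 4.76% of Fairlane Trust.
Aggregating (R3): 50.02% + 4.76% = 54.78%.

54.78%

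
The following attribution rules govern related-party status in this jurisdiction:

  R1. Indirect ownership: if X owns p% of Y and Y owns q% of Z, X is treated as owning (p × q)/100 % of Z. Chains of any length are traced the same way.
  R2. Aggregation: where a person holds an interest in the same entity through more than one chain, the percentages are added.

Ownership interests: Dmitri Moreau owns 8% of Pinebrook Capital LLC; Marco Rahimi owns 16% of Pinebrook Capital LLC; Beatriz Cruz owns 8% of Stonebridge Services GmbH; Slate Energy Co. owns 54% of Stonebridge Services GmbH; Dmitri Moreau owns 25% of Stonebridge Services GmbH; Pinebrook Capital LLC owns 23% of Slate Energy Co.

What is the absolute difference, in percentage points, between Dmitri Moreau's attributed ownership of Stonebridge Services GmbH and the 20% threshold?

Chain via Pinebrook Capital LLC → Slate Energy Co. (R1): 8% × 23% × 54% = 0.9936% of Stonebridge Services GmbH.
Direct interest in Stonebridge Services GmbH: 25%.
Aggregating (R2): 0.9936% + 25% = 25.9936%.
25.9936% exceeds the 20% threshold by 5.9936 percentage points.

5.9936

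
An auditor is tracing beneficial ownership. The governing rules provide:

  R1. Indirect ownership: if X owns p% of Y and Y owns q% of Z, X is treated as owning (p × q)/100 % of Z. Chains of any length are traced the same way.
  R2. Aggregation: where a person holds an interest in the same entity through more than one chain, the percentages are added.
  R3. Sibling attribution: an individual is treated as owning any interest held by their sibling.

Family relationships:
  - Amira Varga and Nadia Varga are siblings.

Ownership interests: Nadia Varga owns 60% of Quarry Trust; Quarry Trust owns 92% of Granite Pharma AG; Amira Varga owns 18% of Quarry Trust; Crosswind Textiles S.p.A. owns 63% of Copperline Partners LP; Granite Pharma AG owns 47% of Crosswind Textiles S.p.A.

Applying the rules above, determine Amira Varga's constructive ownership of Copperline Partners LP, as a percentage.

21.248136%

By sibling attribution (R3), Amira Varga is treated as also owning Nadia Varga's interest in Quarry Trust, giving 18% + 60% = 78%.
Chain via Quarry Trust → Granite Pharma AG → Crosswind Textiles S.p.A. (R1): 78% × 92% × 47% × 63% = 21.248136% of Copperline Partners LP.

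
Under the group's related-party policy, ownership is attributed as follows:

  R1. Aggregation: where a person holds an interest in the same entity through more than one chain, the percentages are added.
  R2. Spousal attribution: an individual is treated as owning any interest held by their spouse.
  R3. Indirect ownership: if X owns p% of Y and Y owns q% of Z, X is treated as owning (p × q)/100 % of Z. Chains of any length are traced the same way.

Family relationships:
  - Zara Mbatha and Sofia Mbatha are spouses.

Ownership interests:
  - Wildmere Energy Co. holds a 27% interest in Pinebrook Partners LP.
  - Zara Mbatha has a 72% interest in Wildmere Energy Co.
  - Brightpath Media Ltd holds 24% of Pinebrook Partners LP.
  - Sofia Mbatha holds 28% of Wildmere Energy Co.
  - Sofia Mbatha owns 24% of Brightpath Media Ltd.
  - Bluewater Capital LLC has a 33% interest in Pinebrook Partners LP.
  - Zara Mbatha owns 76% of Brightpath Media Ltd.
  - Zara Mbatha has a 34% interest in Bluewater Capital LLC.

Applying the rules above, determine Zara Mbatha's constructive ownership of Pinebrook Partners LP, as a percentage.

By spousal attribution (R2), Zara Mbatha is treated as also owning Sofia Mbatha's interest in Wildmere Energy Co, giving 72% + 28% = 100%.
By spousal attribution (R2), Zara Mbatha is treated as also owning Sofia Mbatha's interest in Brightpath Media Ltd, giving 76% + 24% = 100%.
Chain via Wildmere Energy Co. (R3): 100% × 27% = 27% of Pinebrook Partners LP.
Chain via Brightpath Media Ltd (R3): 100% × 24% = 24% of Pinebrook Partners LP.
Chain via Bluewater Capital LLC (R3): 34% × 33% = 11.22% of Pinebrook Partners LP.
Aggregating (R1): 27% + 24% + 11.22% = 62.22%.

62.22%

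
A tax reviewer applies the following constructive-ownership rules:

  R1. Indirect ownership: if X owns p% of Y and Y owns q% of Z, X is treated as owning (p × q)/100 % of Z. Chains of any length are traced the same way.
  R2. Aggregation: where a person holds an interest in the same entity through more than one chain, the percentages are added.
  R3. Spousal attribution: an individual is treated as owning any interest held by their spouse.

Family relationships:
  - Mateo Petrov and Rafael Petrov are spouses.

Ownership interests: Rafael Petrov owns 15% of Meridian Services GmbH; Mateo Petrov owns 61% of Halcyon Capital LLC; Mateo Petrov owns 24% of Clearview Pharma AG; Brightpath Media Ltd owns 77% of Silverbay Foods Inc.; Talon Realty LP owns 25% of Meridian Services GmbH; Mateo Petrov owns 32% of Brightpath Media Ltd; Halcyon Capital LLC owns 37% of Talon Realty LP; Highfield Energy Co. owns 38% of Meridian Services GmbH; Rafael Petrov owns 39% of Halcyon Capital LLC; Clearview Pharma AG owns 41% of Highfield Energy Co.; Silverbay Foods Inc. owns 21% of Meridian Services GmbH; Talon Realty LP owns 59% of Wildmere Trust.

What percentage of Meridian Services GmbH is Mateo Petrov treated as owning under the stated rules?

By spousal attribution (R3), Mateo Petrov is treated as also owning Rafael Petrov's interest in Halcyon Capital LLC, giving 61% + 39% = 100%.
By spousal attribution (R3), Mateo Petrov is treated as owning Rafael Petrov's 15% interest in Meridian Services GmbH.
Chain via Halcyon Capital LLC → Talon Realty LP (R1): 100% × 37% × 25% = 9.25% of Meridian Services GmbH.
Chain via Brightpath Media Ltd → Silverbay Foods Inc. (R1): 32% × 77% × 21% = 5.1744% of Meridian Services GmbH.
Chain via Clearview Pharma AG → Highfield Energy Co. (R1): 24% × 41% × 38% = 3.7392% of Meridian Services GmbH.
Direct interest in Meridian Services GmbH: 15%.
Aggregating (R2): 9.25% + 5.1744% + 3.7392% + 15% = 33.1636%.

33.1636%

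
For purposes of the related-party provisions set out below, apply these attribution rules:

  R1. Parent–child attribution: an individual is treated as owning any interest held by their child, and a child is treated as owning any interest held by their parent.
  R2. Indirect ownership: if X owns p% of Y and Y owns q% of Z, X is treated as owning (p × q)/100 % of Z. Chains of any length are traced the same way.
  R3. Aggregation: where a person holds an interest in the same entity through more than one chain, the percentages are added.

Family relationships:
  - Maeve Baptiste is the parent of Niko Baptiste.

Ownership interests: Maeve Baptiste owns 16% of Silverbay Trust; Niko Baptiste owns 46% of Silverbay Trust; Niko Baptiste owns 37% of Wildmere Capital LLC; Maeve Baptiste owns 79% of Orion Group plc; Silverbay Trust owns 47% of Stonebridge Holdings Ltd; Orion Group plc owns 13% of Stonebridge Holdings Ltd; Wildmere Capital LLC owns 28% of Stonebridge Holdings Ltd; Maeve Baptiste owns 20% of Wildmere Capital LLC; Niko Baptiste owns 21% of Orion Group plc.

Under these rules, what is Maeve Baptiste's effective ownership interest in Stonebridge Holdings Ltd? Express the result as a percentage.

By parent–child attribution (R1), Maeve Baptiste is treated as also owning Niko Baptiste's interest in Silverbay Trust, giving 16% + 46% = 62%.
By parent–child attribution (R1), Maeve Baptiste is treated as also owning Niko Baptiste's interest in Wildmere Capital LLC, giving 20% + 37% = 57%.
By parent–child attribution (R1), Maeve Baptiste is treated as also owning Niko Baptiste's interest in Orion Group plc, giving 79% + 21% = 100%.
Chain via Silverbay Trust (R2): 62% × 47% = 29.14% of Stonebridge Holdings Ltd.
Chain via Wildmere Capital LLC (R2): 57% × 28% = 15.96% of Stonebridge Holdings Ltd.
Chain via Orion Group plc (R2): 100% × 13% = 13% of Stonebridge Holdings Ltd.
Aggregating (R3): 29.14% + 15.96% + 13% = 58.1%.

58.1%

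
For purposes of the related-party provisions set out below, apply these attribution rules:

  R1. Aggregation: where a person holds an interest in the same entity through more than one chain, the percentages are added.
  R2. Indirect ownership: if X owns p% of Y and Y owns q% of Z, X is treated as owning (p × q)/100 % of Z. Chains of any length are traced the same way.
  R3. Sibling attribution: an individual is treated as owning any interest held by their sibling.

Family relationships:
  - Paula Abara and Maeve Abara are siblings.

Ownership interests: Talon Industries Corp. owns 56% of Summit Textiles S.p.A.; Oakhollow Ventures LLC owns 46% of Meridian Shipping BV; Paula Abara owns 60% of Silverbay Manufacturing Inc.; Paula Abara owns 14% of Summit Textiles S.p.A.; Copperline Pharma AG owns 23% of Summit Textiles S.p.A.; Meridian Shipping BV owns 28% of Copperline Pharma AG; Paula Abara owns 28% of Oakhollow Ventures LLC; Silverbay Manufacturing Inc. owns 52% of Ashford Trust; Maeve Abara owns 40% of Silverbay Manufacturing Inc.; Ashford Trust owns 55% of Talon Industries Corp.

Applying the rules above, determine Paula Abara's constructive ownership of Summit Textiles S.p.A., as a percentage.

30.845472%

By sibling attribution (R3), Paula Abara is treated as also owning Maeve Abara's interest in Silverbay Manufacturing Inc, giving 60% + 40% = 100%.
Chain via Silverbay Manufacturing Inc. → Ashford Trust → Talon Industries Corp. (R2): 100% × 52% × 55% × 56% = 16.016% of Summit Textiles S.p.A.
Chain via Oakhollow Ventures LLC → Meridian Shipping BV → Copperline Pharma AG (R2): 28% × 46% × 28% × 23% = 0.829472% of Summit Textiles S.p.A.
Direct interest in Summit Textiles S.p.A: 14%.
Aggregating (R1): 16.016% + 0.829472% + 14% = 30.845472%.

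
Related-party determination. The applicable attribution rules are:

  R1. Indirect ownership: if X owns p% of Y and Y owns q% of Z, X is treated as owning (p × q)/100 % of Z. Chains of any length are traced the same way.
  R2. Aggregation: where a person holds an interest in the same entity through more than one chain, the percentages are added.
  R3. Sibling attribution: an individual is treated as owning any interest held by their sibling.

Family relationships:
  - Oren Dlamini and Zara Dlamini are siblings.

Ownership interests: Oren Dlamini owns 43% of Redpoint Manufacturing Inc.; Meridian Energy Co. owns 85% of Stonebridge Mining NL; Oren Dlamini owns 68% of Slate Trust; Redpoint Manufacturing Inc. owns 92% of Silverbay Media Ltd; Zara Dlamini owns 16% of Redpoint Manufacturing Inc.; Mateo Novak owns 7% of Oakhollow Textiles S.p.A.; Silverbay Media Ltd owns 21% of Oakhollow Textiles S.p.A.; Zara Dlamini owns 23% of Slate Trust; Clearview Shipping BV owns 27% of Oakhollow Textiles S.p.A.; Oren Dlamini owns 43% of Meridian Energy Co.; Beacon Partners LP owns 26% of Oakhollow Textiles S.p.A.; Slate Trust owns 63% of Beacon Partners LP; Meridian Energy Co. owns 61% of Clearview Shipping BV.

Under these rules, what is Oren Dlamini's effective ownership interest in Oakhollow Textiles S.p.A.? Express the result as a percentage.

33.3867%

By sibling attribution (R3), Oren Dlamini is treated as also owning Zara Dlamini's interest in Slate Trust, giving 68% + 23% = 91%.
By sibling attribution (R3), Oren Dlamini is treated as also owning Zara Dlamini's interest in Redpoint Manufacturing Inc, giving 43% + 16% = 59%.
Chain via Meridian Energy Co. → Clearview Shipping BV (R1): 43% × 61% × 27% = 7.0821% of Oakhollow Textiles S.p.A.
Chain via Slate Trust → Beacon Partners LP (R1): 91% × 63% × 26% = 14.9058% of Oakhollow Textiles S.p.A.
Chain via Redpoint Manufacturing Inc. → Silverbay Media Ltd (R1): 59% × 92% × 21% = 11.3988% of Oakhollow Textiles S.p.A.
Aggregating (R2): 7.0821% + 14.9058% + 11.3988% = 33.3867%.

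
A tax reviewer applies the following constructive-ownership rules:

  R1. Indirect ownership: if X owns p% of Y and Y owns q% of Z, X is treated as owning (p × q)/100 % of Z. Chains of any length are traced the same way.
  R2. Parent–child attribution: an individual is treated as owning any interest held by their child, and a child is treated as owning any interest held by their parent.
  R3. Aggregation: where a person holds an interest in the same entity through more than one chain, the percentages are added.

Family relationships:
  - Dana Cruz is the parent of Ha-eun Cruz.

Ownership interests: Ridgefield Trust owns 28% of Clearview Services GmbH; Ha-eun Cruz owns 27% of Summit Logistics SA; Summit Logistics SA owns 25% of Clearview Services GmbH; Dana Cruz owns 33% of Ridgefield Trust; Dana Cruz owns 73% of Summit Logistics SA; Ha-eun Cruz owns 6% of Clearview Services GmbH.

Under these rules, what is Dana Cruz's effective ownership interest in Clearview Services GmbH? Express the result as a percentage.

By parent–child attribution (R2), Dana Cruz is treated as also owning Ha-eun Cruz's interest in Summit Logistics SA, giving 73% + 27% = 100%.
By parent–child attribution (R2), Dana Cruz is treated as owning Ha-eun Cruz's 6% interest in Clearview Services GmbH.
Chain via Ridgefield Trust (R1): 33% × 28% = 9.24% of Clearview Services GmbH.
Chain via Summit Logistics SA (R1): 100% × 25% = 25% of Clearview Services GmbH.
Direct interest in Clearview Services GmbH: 6%.
Aggregating (R3): 9.24% + 25% + 6% = 40.24%.

40.24%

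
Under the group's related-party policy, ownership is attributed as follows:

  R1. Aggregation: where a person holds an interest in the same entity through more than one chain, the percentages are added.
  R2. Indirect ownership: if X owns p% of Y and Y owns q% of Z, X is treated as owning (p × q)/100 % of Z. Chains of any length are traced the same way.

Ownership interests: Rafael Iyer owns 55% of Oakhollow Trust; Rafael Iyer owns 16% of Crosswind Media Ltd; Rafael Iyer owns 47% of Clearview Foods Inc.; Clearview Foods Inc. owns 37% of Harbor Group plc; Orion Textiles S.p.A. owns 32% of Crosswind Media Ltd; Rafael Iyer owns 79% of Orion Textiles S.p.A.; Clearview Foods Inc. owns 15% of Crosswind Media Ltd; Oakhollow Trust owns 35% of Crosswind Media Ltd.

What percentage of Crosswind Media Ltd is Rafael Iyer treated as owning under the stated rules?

67.58%

Chain via Orion Textiles S.p.A. (R2): 79% × 32% = 25.28% of Crosswind Media Ltd.
Chain via Clearview Foods Inc. (R2): 47% × 15% = 7.05% of Crosswind Media Ltd.
Chain via Oakhollow Trust (R2): 55% × 35% = 19.25% of Crosswind Media Ltd.
Direct interest in Crosswind Media Ltd: 16%.
Aggregating (R1): 25.28% + 7.05% + 19.25% + 16% = 67.58%.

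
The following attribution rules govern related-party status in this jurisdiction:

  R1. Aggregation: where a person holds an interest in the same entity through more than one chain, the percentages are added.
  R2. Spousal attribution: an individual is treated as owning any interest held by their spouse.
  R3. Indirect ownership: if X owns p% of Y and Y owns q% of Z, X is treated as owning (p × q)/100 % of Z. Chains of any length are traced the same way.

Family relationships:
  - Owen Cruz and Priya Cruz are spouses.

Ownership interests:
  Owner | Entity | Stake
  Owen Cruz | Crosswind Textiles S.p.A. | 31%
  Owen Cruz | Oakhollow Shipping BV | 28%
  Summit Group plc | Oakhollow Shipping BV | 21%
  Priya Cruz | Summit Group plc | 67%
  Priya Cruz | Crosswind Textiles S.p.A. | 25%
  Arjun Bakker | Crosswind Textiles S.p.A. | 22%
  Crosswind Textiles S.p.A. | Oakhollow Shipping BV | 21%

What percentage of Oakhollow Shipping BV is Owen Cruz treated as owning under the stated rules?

53.83%

By spousal attribution (R2), Owen Cruz is treated as also owning Priya Cruz's interest in Crosswind Textiles S.p.A, giving 31% + 25% = 56%.
By spousal attribution (R2), Owen Cruz is treated as owning Priya Cruz's 67% interest in Summit Group plc.
Chain via Crosswind Textiles S.p.A. (R3): 56% × 21% = 11.76% of Oakhollow Shipping BV.
Direct interest in Oakhollow Shipping BV: 28%.
Chain via Summit Group plc (R3): 67% × 21% = 14.07% of Oakhollow Shipping BV.
Aggregating (R1): 11.76% + 28% + 14.07% = 53.83%.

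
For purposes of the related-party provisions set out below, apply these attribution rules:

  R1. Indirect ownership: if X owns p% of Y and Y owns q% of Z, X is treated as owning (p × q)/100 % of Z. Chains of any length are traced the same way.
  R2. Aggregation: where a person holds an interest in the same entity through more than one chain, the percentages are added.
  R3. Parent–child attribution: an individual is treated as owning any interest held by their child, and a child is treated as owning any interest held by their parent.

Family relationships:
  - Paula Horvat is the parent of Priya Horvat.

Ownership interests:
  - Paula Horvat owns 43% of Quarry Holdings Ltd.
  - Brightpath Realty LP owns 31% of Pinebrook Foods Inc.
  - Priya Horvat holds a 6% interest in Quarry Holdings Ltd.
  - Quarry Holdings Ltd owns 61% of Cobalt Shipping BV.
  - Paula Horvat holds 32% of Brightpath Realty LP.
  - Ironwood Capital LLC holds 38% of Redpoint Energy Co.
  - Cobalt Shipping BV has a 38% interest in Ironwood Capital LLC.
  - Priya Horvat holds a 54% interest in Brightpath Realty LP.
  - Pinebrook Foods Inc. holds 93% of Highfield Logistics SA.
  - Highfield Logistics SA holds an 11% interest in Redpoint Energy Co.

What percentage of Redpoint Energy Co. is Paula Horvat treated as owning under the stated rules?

7.043434%

By parent–child attribution (R3), Paula Horvat is treated as also owning Priya Horvat's interest in Quarry Holdings Ltd, giving 43% + 6% = 49%.
By parent–child attribution (R3), Paula Horvat is treated as also owning Priya Horvat's interest in Brightpath Realty LP, giving 32% + 54% = 86%.
Chain via Quarry Holdings Ltd → Cobalt Shipping BV → Ironwood Capital LLC (R1): 49% × 61% × 38% × 38% = 4.316116% of Redpoint Energy Co.
Chain via Brightpath Realty LP → Pinebrook Foods Inc. → Highfield Logistics SA (R1): 86% × 31% × 93% × 11% = 2.727318% of Redpoint Energy Co.
Aggregating (R2): 4.316116% + 2.727318% = 7.043434%.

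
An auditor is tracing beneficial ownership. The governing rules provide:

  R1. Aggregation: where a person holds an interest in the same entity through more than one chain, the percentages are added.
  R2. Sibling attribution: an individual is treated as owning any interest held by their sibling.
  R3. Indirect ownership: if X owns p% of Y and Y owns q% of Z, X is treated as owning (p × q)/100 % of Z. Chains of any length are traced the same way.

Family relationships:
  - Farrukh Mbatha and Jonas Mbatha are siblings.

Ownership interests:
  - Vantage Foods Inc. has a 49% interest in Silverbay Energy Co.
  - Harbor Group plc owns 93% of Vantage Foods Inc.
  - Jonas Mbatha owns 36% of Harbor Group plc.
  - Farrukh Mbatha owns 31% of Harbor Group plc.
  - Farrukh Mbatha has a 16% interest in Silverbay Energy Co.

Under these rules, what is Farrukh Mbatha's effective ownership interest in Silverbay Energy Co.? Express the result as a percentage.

46.5319%

By sibling attribution (R2), Farrukh Mbatha is treated as also owning Jonas Mbatha's interest in Harbor Group plc, giving 31% + 36% = 67%.
Chain via Harbor Group plc → Vantage Foods Inc. (R3): 67% × 93% × 49% = 30.5319% of Silverbay Energy Co.
Direct interest in Silverbay Energy Co: 16%.
Aggregating (R1): 30.5319% + 16% = 46.5319%.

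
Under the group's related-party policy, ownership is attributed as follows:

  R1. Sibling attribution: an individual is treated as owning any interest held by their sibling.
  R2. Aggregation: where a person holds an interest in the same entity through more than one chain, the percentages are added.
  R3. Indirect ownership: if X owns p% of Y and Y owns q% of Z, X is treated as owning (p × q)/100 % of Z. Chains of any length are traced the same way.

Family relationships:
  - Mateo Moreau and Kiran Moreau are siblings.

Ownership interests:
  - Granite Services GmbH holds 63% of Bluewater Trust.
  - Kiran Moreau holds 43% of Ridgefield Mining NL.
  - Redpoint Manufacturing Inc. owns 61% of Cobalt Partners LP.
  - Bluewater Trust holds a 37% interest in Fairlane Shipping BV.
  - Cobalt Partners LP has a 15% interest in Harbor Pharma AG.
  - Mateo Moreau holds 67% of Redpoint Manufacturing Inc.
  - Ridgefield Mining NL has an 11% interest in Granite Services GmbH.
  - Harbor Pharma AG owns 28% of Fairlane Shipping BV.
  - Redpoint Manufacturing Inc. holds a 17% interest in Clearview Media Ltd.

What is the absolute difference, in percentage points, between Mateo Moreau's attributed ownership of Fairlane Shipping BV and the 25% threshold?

By sibling attribution (R1), Mateo Moreau is treated as owning Kiran Moreau's 43% interest in Ridgefield Mining NL.
Chain via Redpoint Manufacturing Inc. → Cobalt Partners LP → Harbor Pharma AG (R3): 67% × 61% × 15% × 28% = 1.71654% of Fairlane Shipping BV.
Chain via Ridgefield Mining NL → Granite Services GmbH → Bluewater Trust (R3): 43% × 11% × 63% × 37% = 1.102563% of Fairlane Shipping BV.
Aggregating (R2): 1.71654% + 1.102563% = 2.819103%.
2.819103% falls short of the 25% threshold by 22.180897 percentage points.

22.180897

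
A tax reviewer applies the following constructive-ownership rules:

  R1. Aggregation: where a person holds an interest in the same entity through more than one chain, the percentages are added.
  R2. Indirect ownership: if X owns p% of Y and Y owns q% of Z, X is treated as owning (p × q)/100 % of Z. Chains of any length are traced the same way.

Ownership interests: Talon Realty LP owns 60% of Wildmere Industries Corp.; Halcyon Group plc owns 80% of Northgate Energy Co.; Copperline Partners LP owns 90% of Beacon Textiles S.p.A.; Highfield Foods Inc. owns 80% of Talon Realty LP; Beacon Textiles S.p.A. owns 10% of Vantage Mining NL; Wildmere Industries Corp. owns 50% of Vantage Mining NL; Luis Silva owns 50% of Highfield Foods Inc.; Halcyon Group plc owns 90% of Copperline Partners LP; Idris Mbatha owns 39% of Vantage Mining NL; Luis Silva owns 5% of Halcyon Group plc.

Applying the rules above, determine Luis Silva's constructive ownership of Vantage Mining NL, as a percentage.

12.405%

Chain via Halcyon Group plc → Copperline Partners LP → Beacon Textiles S.p.A. (R2): 5% × 90% × 90% × 10% = 0.405% of Vantage Mining NL.
Chain via Highfield Foods Inc. → Talon Realty LP → Wildmere Industries Corp. (R2): 50% × 80% × 60% × 50% = 12% of Vantage Mining NL.
Aggregating (R1): 0.405% + 12% = 12.405%.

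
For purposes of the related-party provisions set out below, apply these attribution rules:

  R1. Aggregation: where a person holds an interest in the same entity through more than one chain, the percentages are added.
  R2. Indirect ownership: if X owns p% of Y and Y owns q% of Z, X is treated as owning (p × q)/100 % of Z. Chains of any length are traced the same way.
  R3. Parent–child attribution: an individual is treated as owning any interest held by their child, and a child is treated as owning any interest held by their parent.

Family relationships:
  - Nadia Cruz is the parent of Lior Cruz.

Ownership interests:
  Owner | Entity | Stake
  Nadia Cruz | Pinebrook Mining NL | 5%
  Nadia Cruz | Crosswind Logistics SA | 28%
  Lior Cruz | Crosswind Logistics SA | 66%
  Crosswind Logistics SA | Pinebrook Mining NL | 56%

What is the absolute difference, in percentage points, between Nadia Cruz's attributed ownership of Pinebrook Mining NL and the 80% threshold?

22.36

By parent–child attribution (R3), Nadia Cruz is treated as also owning Lior Cruz's interest in Crosswind Logistics SA, giving 28% + 66% = 94%.
Chain via Crosswind Logistics SA (R2): 94% × 56% = 52.64% of Pinebrook Mining NL.
Direct interest in Pinebrook Mining NL: 5%.
Aggregating (R1): 52.64% + 5% = 57.64%.
57.64% falls short of the 80% threshold by 22.36 percentage points.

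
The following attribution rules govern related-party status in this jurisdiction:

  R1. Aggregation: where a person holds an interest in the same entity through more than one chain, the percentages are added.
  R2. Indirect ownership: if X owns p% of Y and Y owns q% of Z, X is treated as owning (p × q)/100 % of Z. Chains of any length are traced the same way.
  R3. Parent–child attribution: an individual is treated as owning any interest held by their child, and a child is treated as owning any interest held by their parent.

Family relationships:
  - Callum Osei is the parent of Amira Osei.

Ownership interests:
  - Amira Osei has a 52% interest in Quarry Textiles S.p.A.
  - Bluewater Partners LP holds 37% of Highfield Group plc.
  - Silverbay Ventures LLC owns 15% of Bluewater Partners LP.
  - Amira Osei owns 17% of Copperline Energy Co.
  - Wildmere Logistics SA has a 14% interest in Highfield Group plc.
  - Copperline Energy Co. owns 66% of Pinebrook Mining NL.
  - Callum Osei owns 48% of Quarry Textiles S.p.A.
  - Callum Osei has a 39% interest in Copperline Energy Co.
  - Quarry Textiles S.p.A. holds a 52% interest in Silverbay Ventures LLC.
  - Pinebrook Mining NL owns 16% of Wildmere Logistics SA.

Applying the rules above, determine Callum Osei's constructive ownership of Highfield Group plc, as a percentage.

By parent–child attribution (R3), Callum Osei is treated as also owning Amira Osei's interest in Quarry Textiles S.p.A, giving 48% + 52% = 100%.
By parent–child attribution (R3), Callum Osei is treated as also owning Amira Osei's interest in Copperline Energy Co, giving 39% + 17% = 56%.
Chain via Quarry Textiles S.p.A. → Silverbay Ventures LLC → Bluewater Partners LP (R2): 100% × 52% × 15% × 37% = 2.886% of Highfield Group plc.
Chain via Copperline Energy Co. → Pinebrook Mining NL → Wildmere Logistics SA (R2): 56% × 66% × 16% × 14% = 0.827904% of Highfield Group plc.
Aggregating (R1): 2.886% + 0.827904% = 3.713904%.

3.713904%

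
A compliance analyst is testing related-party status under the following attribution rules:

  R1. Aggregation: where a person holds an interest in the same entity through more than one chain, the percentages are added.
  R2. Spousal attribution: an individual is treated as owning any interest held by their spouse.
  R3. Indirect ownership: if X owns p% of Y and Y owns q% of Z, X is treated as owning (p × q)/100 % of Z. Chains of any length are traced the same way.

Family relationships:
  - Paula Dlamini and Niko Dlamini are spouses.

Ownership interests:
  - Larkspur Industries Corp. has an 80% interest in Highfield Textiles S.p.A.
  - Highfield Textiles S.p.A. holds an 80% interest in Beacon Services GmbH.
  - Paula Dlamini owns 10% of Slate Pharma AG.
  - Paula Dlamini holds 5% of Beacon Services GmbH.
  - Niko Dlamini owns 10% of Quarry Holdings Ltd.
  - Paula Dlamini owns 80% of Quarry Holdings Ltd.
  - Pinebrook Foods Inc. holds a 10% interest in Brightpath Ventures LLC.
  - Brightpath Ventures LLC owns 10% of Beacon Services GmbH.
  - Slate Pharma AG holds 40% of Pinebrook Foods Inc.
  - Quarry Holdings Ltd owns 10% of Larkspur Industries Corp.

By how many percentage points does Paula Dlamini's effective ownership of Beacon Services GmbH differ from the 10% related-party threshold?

0.8

By spousal attribution (R2), Paula Dlamini is treated as also owning Niko Dlamini's interest in Quarry Holdings Ltd, giving 80% + 10% = 90%.
Chain via Slate Pharma AG → Pinebrook Foods Inc. → Brightpath Ventures LLC (R3): 10% × 40% × 10% × 10% = 0.04% of Beacon Services GmbH.
Chain via Quarry Holdings Ltd → Larkspur Industries Corp. → Highfield Textiles S.p.A. (R3): 90% × 10% × 80% × 80% = 5.76% of Beacon Services GmbH.
Direct interest in Beacon Services GmbH: 5%.
Aggregating (R1): 0.04% + 5.76% + 5% = 10.8%.
10.8% exceeds the 10% threshold by 0.8 percentage points.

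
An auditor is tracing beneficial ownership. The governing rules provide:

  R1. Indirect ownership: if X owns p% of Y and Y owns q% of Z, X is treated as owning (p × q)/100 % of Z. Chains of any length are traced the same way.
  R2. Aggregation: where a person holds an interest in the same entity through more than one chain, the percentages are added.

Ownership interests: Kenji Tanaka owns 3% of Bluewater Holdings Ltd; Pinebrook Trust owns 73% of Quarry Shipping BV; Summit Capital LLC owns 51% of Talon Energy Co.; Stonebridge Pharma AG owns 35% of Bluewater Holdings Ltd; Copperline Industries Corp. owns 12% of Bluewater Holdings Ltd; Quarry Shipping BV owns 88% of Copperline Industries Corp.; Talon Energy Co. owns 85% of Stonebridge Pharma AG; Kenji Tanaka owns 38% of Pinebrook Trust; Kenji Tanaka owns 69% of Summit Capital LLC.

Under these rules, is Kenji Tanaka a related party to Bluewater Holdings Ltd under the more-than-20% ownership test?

No

Chain via Pinebrook Trust → Quarry Shipping BV → Copperline Industries Corp. (R1): 38% × 73% × 88% × 12% = 2.929344% of Bluewater Holdings Ltd.
Chain via Summit Capital LLC → Talon Energy Co. → Stonebridge Pharma AG (R1): 69% × 51% × 85% × 35% = 10.469025% of Bluewater Holdings Ltd.
Direct interest in Bluewater Holdings Ltd: 3%.
Aggregating (R2): 2.929344% + 10.469025% + 3% = 16.398369%.
16.398369% does not exceed the 20% threshold, so Kenji is not a related party to Bluewater Holdings Ltd.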